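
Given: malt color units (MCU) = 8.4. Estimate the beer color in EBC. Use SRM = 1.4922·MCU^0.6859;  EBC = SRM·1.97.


SRM = 1.4922·8.4^0.6859 = 6.4238
EBC = 6.4238·1.97

12.6548 EBC


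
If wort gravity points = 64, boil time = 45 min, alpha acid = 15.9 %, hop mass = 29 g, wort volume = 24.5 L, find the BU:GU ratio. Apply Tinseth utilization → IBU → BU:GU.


U = 1.65·0.000125^(GP/1000)·(1−e^(−0.04t))/4.15;  IBU = (α/100)·m·U·1000/V;  BU:GU = IBU/GP
U = 1.65·0.000125^(64/1000)·(1−e^(−0.04·45))/4.15 = 0.1867
IBU = (15.9/100)·29·0.1867·1000/24.5 = 35.1397
BU:GU = 35.1397/64

0.5491


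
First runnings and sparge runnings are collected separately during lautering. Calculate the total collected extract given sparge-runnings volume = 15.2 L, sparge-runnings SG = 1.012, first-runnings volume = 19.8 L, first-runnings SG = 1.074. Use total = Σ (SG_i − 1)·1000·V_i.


first = (1.074 − 1)·1000·19.8 = 1465.2000
sparge = (1.012 − 1)·1000·15.2 = 182.4000
total = 1465.2000 + 182.4000

1647.6000 gravity·L


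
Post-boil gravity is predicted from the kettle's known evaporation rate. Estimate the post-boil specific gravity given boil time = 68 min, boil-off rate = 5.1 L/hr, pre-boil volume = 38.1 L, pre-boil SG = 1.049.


V_post = V_pre − rate·(t/60);  SG_post = 1 + (SG_pre−1)·V_pre/V_post
V_post = 38.1 − 5.1·(68/60) = 32.3200
SG_post = 1 + (1.049 − 1)·38.1/32.3200

1.0578


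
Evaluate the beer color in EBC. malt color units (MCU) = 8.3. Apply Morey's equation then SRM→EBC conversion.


SRM = 1.4922·MCU^0.6859;  EBC = SRM·1.97
SRM = 1.4922·8.3^0.6859 = 6.3712
EBC = 6.3712·1.97

12.5513 EBC


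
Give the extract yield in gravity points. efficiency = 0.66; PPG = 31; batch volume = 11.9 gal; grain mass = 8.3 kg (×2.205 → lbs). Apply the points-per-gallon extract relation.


points = lbs × PPG × eff / vol
lbs = 8.3 × 2.205 = 18.3015
points = 18.3015 × 31 × 0.66 / 11.9

31.4663 points


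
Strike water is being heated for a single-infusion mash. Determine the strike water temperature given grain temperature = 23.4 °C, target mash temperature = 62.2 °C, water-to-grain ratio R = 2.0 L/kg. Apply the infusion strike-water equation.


T_strike = (0.41/R)·(T_mash − T_grain) + T_mash
T_strike = (0.41/2.0)·(62.2 − 23.4) + 62.2

70.1540 °C


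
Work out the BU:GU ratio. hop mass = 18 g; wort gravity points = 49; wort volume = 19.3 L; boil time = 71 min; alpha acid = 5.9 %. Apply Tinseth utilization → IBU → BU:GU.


U = 1.65·0.000125^(GP/1000)·(1−e^(−0.04t))/4.15;  IBU = (α/100)·m·U·1000/V;  BU:GU = IBU/GP
U = 1.65·0.000125^(49/1000)·(1−e^(−0.04·71))/4.15 = 0.2410
IBU = (5.9/100)·18·0.2410·1000/19.3 = 13.2619
BU:GU = 13.2619/49

0.2707


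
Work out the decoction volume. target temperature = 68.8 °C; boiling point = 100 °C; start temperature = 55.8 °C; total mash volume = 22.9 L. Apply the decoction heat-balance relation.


V_dec = V_total·(T_target − T_start)/(T_boil − T_start)
V_dec = 22.9·(68.8 − 55.8)/(100 − 55.8)

6.7353 L


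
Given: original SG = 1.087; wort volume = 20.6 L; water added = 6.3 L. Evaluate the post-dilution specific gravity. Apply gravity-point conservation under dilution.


SG_new = 1 + (SG_old − 1)·V_old/(V_old + V_water)
pts = (1.087 − 1)·1000·20.6/(20.6 + 6.3) = 66.6245
SG_new = 1 + 66.6245/1000

1.0666


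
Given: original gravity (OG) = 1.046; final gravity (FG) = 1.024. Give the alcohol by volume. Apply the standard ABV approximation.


ABV = (OG − FG) · 131.25
ABV = (1.046 − 1.024) · 131.25

2.8875 % ABV


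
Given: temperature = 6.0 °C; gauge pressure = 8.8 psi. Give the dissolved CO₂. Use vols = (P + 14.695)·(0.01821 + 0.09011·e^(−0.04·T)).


vols = (8.8 + 14.695)·(0.01821 + 0.09011·e^(−0.04·6.0))

2.0932 volumes


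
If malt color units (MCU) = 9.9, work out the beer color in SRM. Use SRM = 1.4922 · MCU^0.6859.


SRM = 1.4922 · 9.9^0.6859

7.1901 SRM


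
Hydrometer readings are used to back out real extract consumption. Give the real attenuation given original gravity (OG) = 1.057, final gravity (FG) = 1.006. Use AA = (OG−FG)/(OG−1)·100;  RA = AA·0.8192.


AA = (1.057 − 1.006)/(1.057 − 1)·100 = 89.4737
RA = 89.4737·0.8192

73.2968 %


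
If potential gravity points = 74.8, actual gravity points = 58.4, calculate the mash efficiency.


efficiency = actual / potential × 100
efficiency = 58.4 / 74.8 × 100

78.0749 %


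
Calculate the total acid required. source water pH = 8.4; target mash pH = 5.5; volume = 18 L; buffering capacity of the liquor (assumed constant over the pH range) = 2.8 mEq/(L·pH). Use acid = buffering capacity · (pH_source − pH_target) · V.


acid = 2.8 · (8.4 − 5.5) · 18

146.1600 mEq


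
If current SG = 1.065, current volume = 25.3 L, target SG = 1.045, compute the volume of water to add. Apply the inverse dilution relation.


V_water = V·((SG_curr − 1)/(SG_target − 1) − 1)
V_water = 25.3·((1.065 − 1)/(1.045 − 1) − 1)

11.2444 L


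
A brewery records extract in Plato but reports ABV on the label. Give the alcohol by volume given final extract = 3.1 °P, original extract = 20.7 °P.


SG = 259/(259 − P);  ABV = (OG − FG)·131.25
OG = 259/(259 − 20.7) = 1.0869
FG = 259/(259 − 3.1) = 1.0121
ABV = (1.0869 − 1.0121)·131.25

9.8111 % ABV


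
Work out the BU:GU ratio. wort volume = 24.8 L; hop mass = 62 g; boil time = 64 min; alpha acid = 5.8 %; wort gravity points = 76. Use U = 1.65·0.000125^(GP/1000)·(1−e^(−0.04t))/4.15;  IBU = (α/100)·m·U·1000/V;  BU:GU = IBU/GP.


U = 1.65·0.000125^(76/1000)·(1−e^(−0.04·64))/4.15 = 0.1853
IBU = (5.8/100)·62·0.1853·1000/24.8 = 26.8675
BU:GU = 26.8675/76

0.3535


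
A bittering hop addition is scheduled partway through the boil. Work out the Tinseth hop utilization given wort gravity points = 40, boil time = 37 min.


U = 1.65·0.000125^(GP/1000) · (1 − e^(−0.04·t))/4.15
bigness = 1.65·0.000125^(40/1000) = 1.1518
boil_factor = (1 − e^(−0.04·37))/4.15 = 0.1861
U = 1.1518 · 0.1861

0.2144


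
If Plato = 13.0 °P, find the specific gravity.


SG = 259/(259 − P)
SG = 259/(259 − 13.0)

1.0528


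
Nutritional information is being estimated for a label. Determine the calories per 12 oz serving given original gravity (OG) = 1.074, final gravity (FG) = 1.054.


ABW = (OG−FG)·131.25·0.79/FG;  °P = 259 − 259/SG (for OG→OE and FG→AE);  RE = 0.1808·OE + 0.8192·AE;  Cal = (6.9·ABW + 4·(RE−0.1))·FG·3.55
ABW = (1.074 − 1.054)·131.25·0.79/1.054 = 1.9675
OE = 259 − 259/1.074 = 17.8454 °P
AE = 259 − 259/1.054 = 13.2694 °P
RE = 0.1808·17.8454 + 0.8192·13.2694 = 14.0968 °P
Cal = (6.9·1.9675 + 4·(14.0968−0.1))·1.054·3.55

260.2836 kcal


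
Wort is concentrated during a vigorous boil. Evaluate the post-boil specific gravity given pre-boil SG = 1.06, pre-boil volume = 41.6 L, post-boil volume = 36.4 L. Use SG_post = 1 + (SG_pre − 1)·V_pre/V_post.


pts_pre = (1.06 − 1)·1000 = 60.0000
pts_post = 60.0000·41.6/36.4 = 68.5714
SG_post = 1 + 68.5714/1000

1.0686


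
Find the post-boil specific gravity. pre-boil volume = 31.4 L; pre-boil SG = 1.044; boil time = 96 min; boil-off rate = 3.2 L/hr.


V_post = V_pre − rate·(t/60);  SG_post = 1 + (SG_pre−1)·V_pre/V_post
V_post = 31.4 − 3.2·(96/60) = 26.2800
SG_post = 1 + (1.044 − 1)·31.4/26.2800

1.0526


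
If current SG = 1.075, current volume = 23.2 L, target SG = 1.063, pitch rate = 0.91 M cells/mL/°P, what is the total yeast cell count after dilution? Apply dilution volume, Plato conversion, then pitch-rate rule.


V_w = V·((SG_c−1)/(SG_t−1)−1);  °P = 259 − 259/SG_t;  cells = rate·(V+V_w)·°P
V_w = 23.2·((1.075−1)/(1.063−1)−1) = 4.4190
V_final = 23.2 + 4.4190 = 27.6190
°P = 259 − 259/1.063 = 15.3500
cells = 0.91·27.6190·15.3500

385.7955 billion cells


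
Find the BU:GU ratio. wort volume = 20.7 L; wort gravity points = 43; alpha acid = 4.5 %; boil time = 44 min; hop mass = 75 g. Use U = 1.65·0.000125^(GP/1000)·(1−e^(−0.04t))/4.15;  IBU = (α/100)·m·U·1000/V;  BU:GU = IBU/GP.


U = 1.65·0.000125^(43/1000)·(1−e^(−0.04·44))/4.15 = 0.2237
IBU = (4.5/100)·75·0.2237·1000/20.7 = 36.4681
BU:GU = 36.4681/43

0.8481


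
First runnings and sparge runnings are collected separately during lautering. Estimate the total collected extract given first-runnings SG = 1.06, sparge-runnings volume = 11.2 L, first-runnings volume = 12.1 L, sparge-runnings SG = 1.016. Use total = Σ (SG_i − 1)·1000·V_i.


first = (1.06 − 1)·1000·12.1 = 726.0000
sparge = (1.016 − 1)·1000·11.2 = 179.2000
total = 726.0000 + 179.2000

905.2000 gravity·L


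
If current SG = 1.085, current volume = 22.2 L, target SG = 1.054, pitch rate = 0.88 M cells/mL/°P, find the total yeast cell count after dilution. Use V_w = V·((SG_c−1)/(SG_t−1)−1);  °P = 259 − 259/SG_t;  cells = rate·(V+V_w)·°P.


V_w = 22.2·((1.085−1)/(1.054−1)−1) = 12.7444
V_final = 22.2 + 12.7444 = 34.9444
°P = 259 − 259/1.054 = 13.2694
cells = 0.88·34.9444·13.2694

408.0503 billion cells


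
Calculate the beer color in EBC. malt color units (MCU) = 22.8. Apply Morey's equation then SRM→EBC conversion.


SRM = 1.4922·MCU^0.6859;  EBC = SRM·1.97
SRM = 1.4922·22.8^0.6859 = 12.7419
EBC = 12.7419·1.97

25.1016 EBC


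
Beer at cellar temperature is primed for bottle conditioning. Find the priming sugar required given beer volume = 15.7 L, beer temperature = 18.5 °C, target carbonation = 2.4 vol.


residual = 14.695·(0.01821 + 0.09011·e^(−0.04·T));  sugar = (target − residual)·4.0·V
residual = 14.695·(0.01821 + 0.09011·e^(−0.04·18.5)) = 0.8994
sugar = (2.4 − 0.8994)·4.0·15.7

94.2393 g


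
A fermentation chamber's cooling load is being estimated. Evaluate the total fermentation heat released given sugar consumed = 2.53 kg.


Q = m_sugar · 590 kJ/kg
Q = 2.53 · 590

1492.7000 kJ


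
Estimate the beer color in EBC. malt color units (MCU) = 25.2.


SRM = 1.4922·MCU^0.6859;  EBC = SRM·1.97
SRM = 1.4922·25.2^0.6859 = 13.6473
EBC = 13.6473·1.97

26.8852 EBC


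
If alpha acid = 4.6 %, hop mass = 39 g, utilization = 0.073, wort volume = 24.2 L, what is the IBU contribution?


IBU = (α/100)·mass·U·1000 / V
IBU = (4.6/100)·39·0.073·1000 / 24.2

5.4117 IBU


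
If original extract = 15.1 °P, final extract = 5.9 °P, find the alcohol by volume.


SG = 259/(259 − P);  ABV = (OG − FG)·131.25
OG = 259/(259 − 15.1) = 1.0619
FG = 259/(259 − 5.9) = 1.0233
ABV = (1.0619 − 1.0233)·131.25

5.0662 % ABV


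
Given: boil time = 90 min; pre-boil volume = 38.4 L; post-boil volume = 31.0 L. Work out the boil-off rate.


rate = (V_pre − V_post) / (t_min/60)
rate = (38.4 − 31.0) / (90/60)

4.9333 L/hr


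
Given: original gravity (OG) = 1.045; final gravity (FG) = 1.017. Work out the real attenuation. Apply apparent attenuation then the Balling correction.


AA = (OG−FG)/(OG−1)·100;  RA = AA·0.8192
AA = (1.045 − 1.017)/(1.045 − 1)·100 = 62.2222
RA = 62.2222·0.8192

50.9724 %


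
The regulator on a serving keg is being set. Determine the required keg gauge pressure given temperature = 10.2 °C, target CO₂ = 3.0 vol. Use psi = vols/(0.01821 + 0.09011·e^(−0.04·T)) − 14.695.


psi = 3.0/(0.01821 + 0.09011·e^(−0.04·10.2)) − 14.695

23.7019 psi


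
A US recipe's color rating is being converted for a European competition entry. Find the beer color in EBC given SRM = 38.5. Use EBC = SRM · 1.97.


EBC = 38.5 · 1.97

75.8450 EBC


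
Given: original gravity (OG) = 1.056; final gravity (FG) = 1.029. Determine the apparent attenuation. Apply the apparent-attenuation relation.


AA = (OG − FG)/(OG − 1) · 100
AA = (1.056 − 1.029)/(1.056 − 1) · 100

48.2143 %


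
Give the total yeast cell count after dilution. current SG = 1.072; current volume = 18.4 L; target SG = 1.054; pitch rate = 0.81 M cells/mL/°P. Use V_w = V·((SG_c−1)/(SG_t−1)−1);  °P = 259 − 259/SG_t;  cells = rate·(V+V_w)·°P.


V_w = 18.4·((1.072−1)/(1.054−1)−1) = 6.1333
V_final = 18.4 + 6.1333 = 24.5333
°P = 259 − 259/1.054 = 13.2694
cells = 0.81·24.5333·13.2694

263.6905 billion cells


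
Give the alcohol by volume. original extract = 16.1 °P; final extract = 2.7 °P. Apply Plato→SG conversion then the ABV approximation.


SG = 259/(259 − P);  ABV = (OG − FG)·131.25
OG = 259/(259 − 16.1) = 1.0663
FG = 259/(259 − 2.7) = 1.0105
ABV = (1.0663 − 1.0105)·131.25

7.3169 % ABV


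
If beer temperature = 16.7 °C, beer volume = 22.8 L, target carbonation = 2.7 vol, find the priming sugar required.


residual = 14.695·(0.01821 + 0.09011·e^(−0.04·T));  sugar = (target − residual)·4.0·V
residual = 14.695·(0.01821 + 0.09011·e^(−0.04·16.7)) = 0.9465
sugar = (2.7 − 0.9465)·4.0·22.8

159.9156 g


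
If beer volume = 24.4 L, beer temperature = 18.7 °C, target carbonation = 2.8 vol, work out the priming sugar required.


residual = 14.695·(0.01821 + 0.09011·e^(−0.04·T));  sugar = (target − residual)·4.0·V
residual = 14.695·(0.01821 + 0.09011·e^(−0.04·18.7)) = 0.8943
sugar = (2.8 − 0.8943)·4.0·24.4

185.9924 g


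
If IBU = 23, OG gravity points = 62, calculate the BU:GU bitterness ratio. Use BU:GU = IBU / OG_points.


BU:GU = 23 / 62

0.3710


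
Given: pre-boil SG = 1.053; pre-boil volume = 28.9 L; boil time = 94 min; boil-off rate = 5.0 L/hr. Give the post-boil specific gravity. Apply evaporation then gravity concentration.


V_post = V_pre − rate·(t/60);  SG_post = 1 + (SG_pre−1)·V_pre/V_post
V_post = 28.9 − 5.0·(94/60) = 21.0667
SG_post = 1 + (1.053 − 1)·28.9/21.0667

1.0727


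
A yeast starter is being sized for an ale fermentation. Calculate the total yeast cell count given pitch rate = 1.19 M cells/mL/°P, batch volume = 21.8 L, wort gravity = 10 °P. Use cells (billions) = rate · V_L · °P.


cells = 1.19 · 21.8 · 10

259.4200 billion cells


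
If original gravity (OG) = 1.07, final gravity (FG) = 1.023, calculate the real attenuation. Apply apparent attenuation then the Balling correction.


AA = (OG−FG)/(OG−1)·100;  RA = AA·0.8192
AA = (1.07 − 1.023)/(1.07 − 1)·100 = 67.1429
RA = 67.1429·0.8192

55.0034 %


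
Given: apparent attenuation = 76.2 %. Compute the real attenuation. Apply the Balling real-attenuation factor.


RA = AA · 0.8192
RA = 76.2 · 0.8192

62.4230 %


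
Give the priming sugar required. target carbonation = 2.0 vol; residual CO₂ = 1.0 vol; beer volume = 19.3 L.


sugar = (target − residual)·4.0·V
sugar = (2.0 − 1.0)·4.0·19.3

77.2000 g


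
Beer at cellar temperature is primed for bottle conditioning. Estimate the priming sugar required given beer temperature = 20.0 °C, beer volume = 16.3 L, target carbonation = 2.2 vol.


residual = 14.695·(0.01821 + 0.09011·e^(−0.04·T));  sugar = (target − residual)·4.0·V
residual = 14.695·(0.01821 + 0.09011·e^(−0.04·20.0)) = 0.8626
sugar = (2.2 − 0.8626)·4.0·16.3

87.1996 g


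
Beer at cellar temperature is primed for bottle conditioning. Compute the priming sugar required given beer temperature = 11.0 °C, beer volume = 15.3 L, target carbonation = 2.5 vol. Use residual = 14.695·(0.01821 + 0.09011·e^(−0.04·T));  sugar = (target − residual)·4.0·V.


residual = 14.695·(0.01821 + 0.09011·e^(−0.04·11.0)) = 1.1204
sugar = (2.5 − 1.1204)·4.0·15.3

84.4311 g


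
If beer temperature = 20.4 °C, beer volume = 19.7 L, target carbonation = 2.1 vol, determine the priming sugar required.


residual = 14.695·(0.01821 + 0.09011·e^(−0.04·T));  sugar = (target − residual)·4.0·V
residual = 14.695·(0.01821 + 0.09011·e^(−0.04·20.4)) = 0.8531
sugar = (2.1 − 0.8531)·4.0·19.7

98.2527 g


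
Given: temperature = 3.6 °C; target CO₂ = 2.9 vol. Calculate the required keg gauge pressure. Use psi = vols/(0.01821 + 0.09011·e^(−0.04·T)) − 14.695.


psi = 2.9/(0.01821 + 0.09011·e^(−0.04·3.6)) − 14.695

15.4395 psi


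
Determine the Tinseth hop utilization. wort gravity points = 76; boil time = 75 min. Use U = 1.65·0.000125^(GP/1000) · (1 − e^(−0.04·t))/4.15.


bigness = 1.65·0.000125^(76/1000) = 0.8334
boil_factor = (1 − e^(−0.04·75))/4.15 = 0.2290
U = 0.8334 · 0.2290

0.1908


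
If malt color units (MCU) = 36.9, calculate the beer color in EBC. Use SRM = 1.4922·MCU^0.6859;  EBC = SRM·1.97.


SRM = 1.4922·36.9^0.6859 = 17.7276
EBC = 17.7276·1.97

34.9234 EBC


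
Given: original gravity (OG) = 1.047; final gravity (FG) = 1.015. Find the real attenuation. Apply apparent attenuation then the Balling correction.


AA = (OG−FG)/(OG−1)·100;  RA = AA·0.8192
AA = (1.047 − 1.015)/(1.047 − 1)·100 = 68.0851
RA = 68.0851·0.8192

55.7753 %


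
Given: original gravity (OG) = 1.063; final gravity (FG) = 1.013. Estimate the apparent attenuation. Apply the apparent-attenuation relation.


AA = (OG − FG)/(OG − 1) · 100
AA = (1.063 − 1.013)/(1.063 − 1) · 100

79.3651 %


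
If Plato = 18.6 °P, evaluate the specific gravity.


SG = 259/(259 − P)
SG = 259/(259 − 18.6)

1.0774


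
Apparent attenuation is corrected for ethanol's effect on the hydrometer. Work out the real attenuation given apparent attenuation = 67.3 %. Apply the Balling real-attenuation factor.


RA = AA · 0.8192
RA = 67.3 · 0.8192

55.1322 %


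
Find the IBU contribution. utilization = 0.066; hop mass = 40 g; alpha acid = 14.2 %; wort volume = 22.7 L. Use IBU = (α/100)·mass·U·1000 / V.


IBU = (14.2/100)·40·0.066·1000 / 22.7

16.5145 IBU


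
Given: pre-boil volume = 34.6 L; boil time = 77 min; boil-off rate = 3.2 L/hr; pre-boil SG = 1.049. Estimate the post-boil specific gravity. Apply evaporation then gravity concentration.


V_post = V_pre − rate·(t/60);  SG_post = 1 + (SG_pre−1)·V_pre/V_post
V_post = 34.6 − 3.2·(77/60) = 30.4933
SG_post = 1 + (1.049 − 1)·34.6/30.4933

1.0556


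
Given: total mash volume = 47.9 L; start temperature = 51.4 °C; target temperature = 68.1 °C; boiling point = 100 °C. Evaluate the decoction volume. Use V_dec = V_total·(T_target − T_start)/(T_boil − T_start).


V_dec = 47.9·(68.1 − 51.4)/(100 − 51.4)

16.4595 L


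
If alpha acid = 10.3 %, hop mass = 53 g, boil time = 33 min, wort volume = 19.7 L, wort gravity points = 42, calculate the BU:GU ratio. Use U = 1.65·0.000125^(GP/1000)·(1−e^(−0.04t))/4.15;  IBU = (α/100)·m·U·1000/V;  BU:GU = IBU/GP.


U = 1.65·0.000125^(42/1000)·(1−e^(−0.04·33))/4.15 = 0.1998
IBU = (10.3/100)·53·0.1998·1000/19.7 = 55.3575
BU:GU = 55.3575/42

1.3180


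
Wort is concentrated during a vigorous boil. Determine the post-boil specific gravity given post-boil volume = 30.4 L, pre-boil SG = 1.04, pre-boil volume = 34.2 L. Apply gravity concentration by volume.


SG_post = 1 + (SG_pre − 1)·V_pre/V_post
pts_pre = (1.04 − 1)·1000 = 40.0000
pts_post = 40.0000·34.2/30.4 = 45.0000
SG_post = 1 + 45.0000/1000

1.0450


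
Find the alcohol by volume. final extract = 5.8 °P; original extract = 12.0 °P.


SG = 259/(259 − P);  ABV = (OG − FG)·131.25
OG = 259/(259 − 12.0) = 1.0486
FG = 259/(259 − 5.8) = 1.0229
ABV = (1.0486 − 1.0229)·131.25

3.3700 % ABV


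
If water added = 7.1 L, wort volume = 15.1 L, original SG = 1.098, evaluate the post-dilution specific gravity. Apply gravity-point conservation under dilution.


SG_new = 1 + (SG_old − 1)·V_old/(V_old + V_water)
pts = (1.098 − 1)·1000·15.1/(15.1 + 7.1) = 66.6577
SG_new = 1 + 66.6577/1000

1.0667


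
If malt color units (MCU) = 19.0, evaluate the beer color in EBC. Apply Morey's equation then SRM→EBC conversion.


SRM = 1.4922·MCU^0.6859;  EBC = SRM·1.97
SRM = 1.4922·19.0^0.6859 = 11.2441
EBC = 11.2441·1.97

22.1508 EBC


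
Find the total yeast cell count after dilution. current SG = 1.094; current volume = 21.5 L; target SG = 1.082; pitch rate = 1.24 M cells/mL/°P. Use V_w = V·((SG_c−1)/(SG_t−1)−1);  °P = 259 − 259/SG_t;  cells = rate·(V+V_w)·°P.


V_w = 21.5·((1.094−1)/(1.082−1)−1) = 3.1463
V_final = 21.5 + 3.1463 = 24.6463
°P = 259 − 259/1.082 = 19.6285
cells = 1.24·24.6463·19.6285

599.8746 billion cells


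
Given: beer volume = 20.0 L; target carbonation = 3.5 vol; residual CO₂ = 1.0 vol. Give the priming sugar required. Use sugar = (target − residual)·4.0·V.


sugar = (3.5 − 1.0)·4.0·20.0

200.0000 g


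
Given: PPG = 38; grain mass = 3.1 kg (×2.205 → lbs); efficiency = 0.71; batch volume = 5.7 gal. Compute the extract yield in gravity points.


points = lbs × PPG × eff / vol
lbs = 3.1 × 2.205 = 6.8355
points = 6.8355 × 38 × 0.71 / 5.7

32.3547 points


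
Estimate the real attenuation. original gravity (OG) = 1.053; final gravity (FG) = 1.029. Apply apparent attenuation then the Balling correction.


AA = (OG−FG)/(OG−1)·100;  RA = AA·0.8192
AA = (1.053 − 1.029)/(1.053 − 1)·100 = 45.2830
RA = 45.2830·0.8192

37.0958 %


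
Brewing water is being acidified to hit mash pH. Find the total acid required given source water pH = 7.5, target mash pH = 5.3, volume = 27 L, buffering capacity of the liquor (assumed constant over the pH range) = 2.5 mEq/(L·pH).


acid = buffering capacity · (pH_source − pH_target) · V
acid = 2.5 · (7.5 − 5.3) · 27

148.5000 mEq


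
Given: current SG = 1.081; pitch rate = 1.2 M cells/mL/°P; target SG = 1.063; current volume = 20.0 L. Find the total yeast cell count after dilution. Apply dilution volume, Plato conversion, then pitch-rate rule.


V_w = V·((SG_c−1)/(SG_t−1)−1);  °P = 259 − 259/SG_t;  cells = rate·(V+V_w)·°P
V_w = 20.0·((1.081−1)/(1.063−1)−1) = 5.7143
V_final = 20.0 + 5.7143 = 25.7143
°P = 259 − 259/1.063 = 15.3500
cells = 1.2·25.7143·15.3500

473.6557 billion cells


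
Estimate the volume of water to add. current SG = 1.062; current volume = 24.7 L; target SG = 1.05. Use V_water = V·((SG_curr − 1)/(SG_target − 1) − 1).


V_water = 24.7·((1.062 − 1)/(1.05 − 1) − 1)

5.9280 L


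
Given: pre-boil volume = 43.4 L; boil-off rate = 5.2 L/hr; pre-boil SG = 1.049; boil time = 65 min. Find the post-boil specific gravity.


V_post = V_pre − rate·(t/60);  SG_post = 1 + (SG_pre−1)·V_pre/V_post
V_post = 43.4 − 5.2·(65/60) = 37.7667
SG_post = 1 + (1.049 − 1)·43.4/37.7667

1.0563


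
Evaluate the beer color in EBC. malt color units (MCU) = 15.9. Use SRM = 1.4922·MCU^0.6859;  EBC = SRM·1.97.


SRM = 1.4922·15.9^0.6859 = 9.9510
EBC = 9.9510·1.97

19.6034 EBC


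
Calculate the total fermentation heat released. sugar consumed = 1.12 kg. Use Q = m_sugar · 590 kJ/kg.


Q = 1.12 · 590

660.8000 kJ


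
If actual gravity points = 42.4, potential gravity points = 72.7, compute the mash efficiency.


efficiency = actual / potential × 100
efficiency = 42.4 / 72.7 × 100

58.3219 %


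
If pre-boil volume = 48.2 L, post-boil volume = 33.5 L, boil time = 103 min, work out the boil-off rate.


rate = (V_pre − V_post) / (t_min/60)
rate = (48.2 − 33.5) / (103/60)

8.5631 L/hr


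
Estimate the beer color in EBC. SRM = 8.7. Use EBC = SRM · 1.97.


EBC = 8.7 · 1.97

17.1390 EBC


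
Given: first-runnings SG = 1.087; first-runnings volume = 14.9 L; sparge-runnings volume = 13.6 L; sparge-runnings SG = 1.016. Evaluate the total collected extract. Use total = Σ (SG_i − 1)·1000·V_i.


first = (1.087 − 1)·1000·14.9 = 1296.3000
sparge = (1.016 − 1)·1000·13.6 = 217.6000
total = 1296.3000 + 217.6000

1513.9000 gravity·L


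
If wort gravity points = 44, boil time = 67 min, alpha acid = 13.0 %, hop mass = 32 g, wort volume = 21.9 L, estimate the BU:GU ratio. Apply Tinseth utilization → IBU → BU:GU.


U = 1.65·0.000125^(GP/1000)·(1−e^(−0.04t))/4.15;  IBU = (α/100)·m·U·1000/V;  BU:GU = IBU/GP
U = 1.65·0.000125^(44/1000)·(1−e^(−0.04·67))/4.15 = 0.2494
IBU = (13.0/100)·32·0.2494·1000/21.9 = 47.3699
BU:GU = 47.3699/44

1.0766


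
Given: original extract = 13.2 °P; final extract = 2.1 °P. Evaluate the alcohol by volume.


SG = 259/(259 − P);  ABV = (OG − FG)·131.25
OG = 259/(259 − 13.2) = 1.0537
FG = 259/(259 − 2.1) = 1.0082
ABV = (1.0537 − 1.0082)·131.25

5.9755 % ABV


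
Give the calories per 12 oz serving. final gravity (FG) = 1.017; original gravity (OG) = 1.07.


ABW = (OG−FG)·131.25·0.79/FG;  °P = 259 − 259/SG (for OG→OE and FG→AE);  RE = 0.1808·OE + 0.8192·AE;  Cal = (6.9·ABW + 4·(RE−0.1))·FG·3.55
ABW = (1.07 − 1.017)·131.25·0.79/1.017 = 5.4036
OE = 259 − 259/1.07 = 16.9439 °P
AE = 259 − 259/1.017 = 4.3294 °P
RE = 0.1808·16.9439 + 0.8192·4.3294 = 6.6101 °P
Cal = (6.9·5.4036 + 4·(6.6101−0.1))·1.017·3.55

228.6258 kcal


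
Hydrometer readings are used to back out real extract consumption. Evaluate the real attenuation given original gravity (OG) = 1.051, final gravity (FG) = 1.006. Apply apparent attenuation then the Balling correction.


AA = (OG−FG)/(OG−1)·100;  RA = AA·0.8192
AA = (1.051 − 1.006)/(1.051 − 1)·100 = 88.2353
RA = 88.2353·0.8192

72.2824 %


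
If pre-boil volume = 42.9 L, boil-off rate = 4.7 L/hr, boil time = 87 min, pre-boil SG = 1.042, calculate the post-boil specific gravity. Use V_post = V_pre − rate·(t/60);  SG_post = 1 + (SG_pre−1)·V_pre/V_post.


V_post = 42.9 − 4.7·(87/60) = 36.0850
SG_post = 1 + (1.042 − 1)·42.9/36.0850

1.0499


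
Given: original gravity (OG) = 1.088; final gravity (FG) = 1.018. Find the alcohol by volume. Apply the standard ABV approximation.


ABV = (OG − FG) · 131.25
ABV = (1.088 − 1.018) · 131.25

9.1875 % ABV


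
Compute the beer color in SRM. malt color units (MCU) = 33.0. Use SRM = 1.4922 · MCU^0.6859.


SRM = 1.4922 · 33.0^0.6859

16.4201 SRM


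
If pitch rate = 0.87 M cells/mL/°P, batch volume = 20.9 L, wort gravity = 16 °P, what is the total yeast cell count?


cells (billions) = rate · V_L · °P
cells = 0.87 · 20.9 · 16

290.9280 billion cells


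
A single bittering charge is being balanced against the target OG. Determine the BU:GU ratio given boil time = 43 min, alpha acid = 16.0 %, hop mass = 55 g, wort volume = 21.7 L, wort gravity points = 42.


U = 1.65·0.000125^(GP/1000)·(1−e^(−0.04t))/4.15;  IBU = (α/100)·m·U·1000/V;  BU:GU = IBU/GP
U = 1.65·0.000125^(42/1000)·(1−e^(−0.04·43))/4.15 = 0.2238
IBU = (16.0/100)·55·0.2238·1000/21.7 = 90.7480
BU:GU = 90.7480/42

2.1607


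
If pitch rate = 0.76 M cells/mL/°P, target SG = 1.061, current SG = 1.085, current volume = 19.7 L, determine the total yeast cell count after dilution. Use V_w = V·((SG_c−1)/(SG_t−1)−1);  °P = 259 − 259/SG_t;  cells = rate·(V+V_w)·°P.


V_w = 19.7·((1.085−1)/(1.061−1)−1) = 7.7508
V_final = 19.7 + 7.7508 = 27.4508
°P = 259 − 259/1.061 = 14.8907
cells = 0.76·27.4508·14.8907

310.6584 billion cells


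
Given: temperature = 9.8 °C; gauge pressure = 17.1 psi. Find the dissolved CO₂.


vols = (P + 14.695)·(0.01821 + 0.09011·e^(−0.04·T))
vols = (17.1 + 14.695)·(0.01821 + 0.09011·e^(−0.04·9.8))

2.5149 volumes


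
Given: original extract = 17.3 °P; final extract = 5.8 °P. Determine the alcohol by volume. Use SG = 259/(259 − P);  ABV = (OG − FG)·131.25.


OG = 259/(259 − 17.3) = 1.0716
FG = 259/(259 − 5.8) = 1.0229
ABV = (1.0716 − 1.0229)·131.25

6.3879 % ABV


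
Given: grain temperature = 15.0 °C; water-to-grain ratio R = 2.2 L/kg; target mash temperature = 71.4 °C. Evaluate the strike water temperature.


T_strike = (0.41/R)·(T_mash − T_grain) + T_mash
T_strike = (0.41/2.2)·(71.4 − 15.0) + 71.4

81.9109 °C


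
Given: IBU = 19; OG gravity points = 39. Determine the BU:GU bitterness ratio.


BU:GU = IBU / OG_points
BU:GU = 19 / 39

0.4872


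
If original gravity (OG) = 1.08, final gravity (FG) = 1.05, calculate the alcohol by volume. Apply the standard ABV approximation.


ABV = (OG − FG) · 131.25
ABV = (1.08 − 1.05) · 131.25

3.9375 % ABV


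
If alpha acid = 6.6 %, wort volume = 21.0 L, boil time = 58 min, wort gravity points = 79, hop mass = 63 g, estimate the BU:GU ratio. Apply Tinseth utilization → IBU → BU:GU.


U = 1.65·0.000125^(GP/1000)·(1−e^(−0.04t))/4.15;  IBU = (α/100)·m·U·1000/V;  BU:GU = IBU/GP
U = 1.65·0.000125^(79/1000)·(1−e^(−0.04·58))/4.15 = 0.1763
IBU = (6.6/100)·63·0.1763·1000/21.0 = 34.9005
BU:GU = 34.9005/79

0.4418


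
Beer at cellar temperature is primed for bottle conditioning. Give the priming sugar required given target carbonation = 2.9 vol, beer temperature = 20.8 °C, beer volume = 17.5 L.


residual = 14.695·(0.01821 + 0.09011·e^(−0.04·T));  sugar = (target − residual)·4.0·V
residual = 14.695·(0.01821 + 0.09011·e^(−0.04·20.8)) = 0.8438
sugar = (2.9 − 0.8438)·4.0·17.5

143.9309 g


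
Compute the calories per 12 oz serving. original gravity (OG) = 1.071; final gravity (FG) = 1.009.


ABW = (OG−FG)·131.25·0.79/FG;  °P = 259 − 259/SG (for OG→OE and FG→AE);  RE = 0.1808·OE + 0.8192·AE;  Cal = (6.9·ABW + 4·(RE−0.1))·FG·3.55
ABW = (1.071 − 1.009)·131.25·0.79/1.009 = 6.3713
OE = 259 − 259/1.071 = 17.1699 °P
AE = 259 − 259/1.009 = 2.3102 °P
RE = 0.1808·17.1699 + 0.8192·2.3102 = 4.9968 °P
Cal = (6.9·6.3713 + 4·(4.9968−0.1))·1.009·3.55

227.6302 kcal


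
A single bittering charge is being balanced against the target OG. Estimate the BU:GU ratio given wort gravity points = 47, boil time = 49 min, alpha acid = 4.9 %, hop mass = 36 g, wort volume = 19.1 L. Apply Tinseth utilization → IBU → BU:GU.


U = 1.65·0.000125^(GP/1000)·(1−e^(−0.04t))/4.15;  IBU = (α/100)·m·U·1000/V;  BU:GU = IBU/GP
U = 1.65·0.000125^(47/1000)·(1−e^(−0.04·49))/4.15 = 0.2239
IBU = (4.9/100)·36·0.2239·1000/19.1 = 20.6786
BU:GU = 20.6786/47

0.4400


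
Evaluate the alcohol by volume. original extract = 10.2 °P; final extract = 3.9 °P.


SG = 259/(259 − P);  ABV = (OG − FG)·131.25
OG = 259/(259 − 10.2) = 1.0410
FG = 259/(259 − 3.9) = 1.0153
ABV = (1.0410 − 1.0153)·131.25

3.3743 % ABV


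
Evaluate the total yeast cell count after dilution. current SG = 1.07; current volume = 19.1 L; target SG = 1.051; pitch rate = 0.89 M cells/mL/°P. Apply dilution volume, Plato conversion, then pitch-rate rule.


V_w = V·((SG_c−1)/(SG_t−1)−1);  °P = 259 − 259/SG_t;  cells = rate·(V+V_w)·°P
V_w = 19.1·((1.07−1)/(1.051−1)−1) = 7.1157
V_final = 19.1 + 7.1157 = 26.2157
°P = 259 − 259/1.051 = 12.5680
cells = 0.89·26.2157·12.5680

293.2368 billion cells


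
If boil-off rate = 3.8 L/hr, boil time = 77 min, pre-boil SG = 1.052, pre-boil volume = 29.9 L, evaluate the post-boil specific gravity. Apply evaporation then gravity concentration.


V_post = V_pre − rate·(t/60);  SG_post = 1 + (SG_pre−1)·V_pre/V_post
V_post = 29.9 − 3.8·(77/60) = 25.0233
SG_post = 1 + (1.052 − 1)·29.9/25.0233

1.0621


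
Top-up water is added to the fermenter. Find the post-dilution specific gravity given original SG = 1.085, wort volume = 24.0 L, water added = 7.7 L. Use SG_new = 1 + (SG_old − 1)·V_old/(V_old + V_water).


pts = (1.085 − 1)·1000·24.0/(24.0 + 7.7) = 64.3533
SG_new = 1 + 64.3533/1000

1.0644


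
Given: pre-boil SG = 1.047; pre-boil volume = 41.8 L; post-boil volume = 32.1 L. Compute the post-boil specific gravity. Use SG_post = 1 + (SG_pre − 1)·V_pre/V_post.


pts_pre = (1.047 − 1)·1000 = 47.0000
pts_post = 47.0000·41.8/32.1 = 61.2025
SG_post = 1 + 61.2025/1000

1.0612


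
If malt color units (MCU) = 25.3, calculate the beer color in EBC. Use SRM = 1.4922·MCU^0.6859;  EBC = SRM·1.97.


SRM = 1.4922·25.3^0.6859 = 13.6845
EBC = 13.6845·1.97

26.9584 EBC


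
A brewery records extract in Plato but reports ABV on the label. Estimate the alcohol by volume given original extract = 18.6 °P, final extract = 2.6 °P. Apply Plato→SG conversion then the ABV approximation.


SG = 259/(259 − P);  ABV = (OG − FG)·131.25
OG = 259/(259 − 18.6) = 1.0774
FG = 259/(259 − 2.6) = 1.0101
ABV = (1.0774 − 1.0101)·131.25

8.8240 % ABV


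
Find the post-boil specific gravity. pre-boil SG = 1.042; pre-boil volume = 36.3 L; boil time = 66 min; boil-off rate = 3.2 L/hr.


V_post = V_pre − rate·(t/60);  SG_post = 1 + (SG_pre−1)·V_pre/V_post
V_post = 36.3 − 3.2·(66/60) = 32.7800
SG_post = 1 + (1.042 − 1)·36.3/32.7800

1.0465


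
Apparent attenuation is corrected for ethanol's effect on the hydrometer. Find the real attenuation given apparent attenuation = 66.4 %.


RA = AA · 0.8192
RA = 66.4 · 0.8192

54.3949 %


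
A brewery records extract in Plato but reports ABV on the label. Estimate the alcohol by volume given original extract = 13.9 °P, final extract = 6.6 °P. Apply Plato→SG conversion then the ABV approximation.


SG = 259/(259 − P);  ABV = (OG − FG)·131.25
OG = 259/(259 − 13.9) = 1.0567
FG = 259/(259 − 6.6) = 1.0261
ABV = (1.0567 − 1.0261)·131.25

4.0113 % ABV


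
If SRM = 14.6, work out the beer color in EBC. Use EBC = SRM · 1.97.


EBC = 14.6 · 1.97

28.7620 EBC


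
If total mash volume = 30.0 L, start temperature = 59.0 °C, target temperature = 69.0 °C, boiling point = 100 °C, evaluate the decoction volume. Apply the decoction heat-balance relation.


V_dec = V_total·(T_target − T_start)/(T_boil − T_start)
V_dec = 30.0·(69.0 − 59.0)/(100 − 59.0)

7.3171 L


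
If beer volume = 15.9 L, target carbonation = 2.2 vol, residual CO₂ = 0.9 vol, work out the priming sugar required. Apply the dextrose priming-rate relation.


sugar = (target − residual)·4.0·V
sugar = (2.2 − 0.9)·4.0·15.9

82.6800 g


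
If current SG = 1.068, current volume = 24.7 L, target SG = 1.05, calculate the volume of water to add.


V_water = V·((SG_curr − 1)/(SG_target − 1) − 1)
V_water = 24.7·((1.068 − 1)/(1.05 − 1) − 1)

8.8920 L


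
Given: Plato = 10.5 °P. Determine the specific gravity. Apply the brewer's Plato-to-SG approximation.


SG = 259/(259 − P)
SG = 259/(259 − 10.5)

1.0423


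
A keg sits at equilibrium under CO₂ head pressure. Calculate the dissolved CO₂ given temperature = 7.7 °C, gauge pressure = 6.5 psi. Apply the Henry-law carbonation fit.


vols = (P + 14.695)·(0.01821 + 0.09011·e^(−0.04·T))
vols = (6.5 + 14.695)·(0.01821 + 0.09011·e^(−0.04·7.7))

1.7896 volumes


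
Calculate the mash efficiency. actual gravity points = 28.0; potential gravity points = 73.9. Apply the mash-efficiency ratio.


efficiency = actual / potential × 100
efficiency = 28.0 / 73.9 × 100

37.8890 %


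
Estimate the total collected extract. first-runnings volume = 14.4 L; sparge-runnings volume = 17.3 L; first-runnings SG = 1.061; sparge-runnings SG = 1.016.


total = Σ (SG_i − 1)·1000·V_i
first = (1.061 − 1)·1000·14.4 = 878.4000
sparge = (1.016 − 1)·1000·17.3 = 276.8000
total = 878.4000 + 276.8000

1155.2000 gravity·L


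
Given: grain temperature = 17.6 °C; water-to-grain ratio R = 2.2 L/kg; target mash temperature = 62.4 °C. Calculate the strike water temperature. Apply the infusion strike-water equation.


T_strike = (0.41/R)·(T_mash − T_grain) + T_mash
T_strike = (0.41/2.2)·(62.4 − 17.6) + 62.4

70.7491 °C


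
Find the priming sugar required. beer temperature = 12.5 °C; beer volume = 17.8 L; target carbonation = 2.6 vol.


residual = 14.695·(0.01821 + 0.09011·e^(−0.04·T));  sugar = (target − residual)·4.0·V
residual = 14.695·(0.01821 + 0.09011·e^(−0.04·12.5)) = 1.0707
sugar = (2.6 − 1.0707)·4.0·17.8

108.8831 g


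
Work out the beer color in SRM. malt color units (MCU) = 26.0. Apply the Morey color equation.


SRM = 1.4922 · MCU^0.6859
SRM = 1.4922 · 26.0^0.6859

13.9430 SRM


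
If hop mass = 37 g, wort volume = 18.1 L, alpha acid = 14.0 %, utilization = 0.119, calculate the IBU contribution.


IBU = (α/100)·mass·U·1000 / V
IBU = (14.0/100)·37·0.119·1000 / 18.1

34.0564 IBU


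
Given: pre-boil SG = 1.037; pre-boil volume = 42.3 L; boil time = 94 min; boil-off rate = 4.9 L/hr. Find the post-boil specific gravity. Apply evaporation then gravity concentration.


V_post = V_pre − rate·(t/60);  SG_post = 1 + (SG_pre−1)·V_pre/V_post
V_post = 42.3 − 4.9·(94/60) = 34.6233
SG_post = 1 + (1.037 − 1)·42.3/34.6233

1.0452


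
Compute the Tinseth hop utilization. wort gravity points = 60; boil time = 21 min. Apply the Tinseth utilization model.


U = 1.65·0.000125^(GP/1000) · (1 − e^(−0.04·t))/4.15
bigness = 1.65·0.000125^(60/1000) = 0.9623
boil_factor = (1 − e^(−0.04·21))/4.15 = 0.1369
U = 0.9623 · 0.1369

0.1318


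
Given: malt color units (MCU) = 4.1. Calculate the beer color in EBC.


SRM = 1.4922·MCU^0.6859;  EBC = SRM·1.97
SRM = 1.4922·4.1^0.6859 = 3.9277
EBC = 3.9277·1.97

7.7375 EBC


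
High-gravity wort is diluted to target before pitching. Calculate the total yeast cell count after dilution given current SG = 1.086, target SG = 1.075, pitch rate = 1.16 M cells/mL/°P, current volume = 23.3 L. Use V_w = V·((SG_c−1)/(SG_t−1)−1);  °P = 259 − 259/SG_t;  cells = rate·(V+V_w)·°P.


V_w = 23.3·((1.086−1)/(1.075−1)−1) = 3.4173
V_final = 23.3 + 3.4173 = 26.7173
°P = 259 − 259/1.075 = 18.0698
cells = 1.16·26.7173·18.0698

560.0202 billion cells


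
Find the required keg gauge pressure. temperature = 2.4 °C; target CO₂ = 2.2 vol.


psi = vols/(0.01821 + 0.09011·e^(−0.04·T)) − 14.695
psi = 2.2/(0.01821 + 0.09011·e^(−0.04·2.4)) − 14.695

7.2892 psi


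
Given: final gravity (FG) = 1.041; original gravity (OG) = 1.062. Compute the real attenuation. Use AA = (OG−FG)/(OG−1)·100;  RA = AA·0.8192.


AA = (1.062 − 1.041)/(1.062 − 1)·100 = 33.8710
RA = 33.8710·0.8192

27.7471 %


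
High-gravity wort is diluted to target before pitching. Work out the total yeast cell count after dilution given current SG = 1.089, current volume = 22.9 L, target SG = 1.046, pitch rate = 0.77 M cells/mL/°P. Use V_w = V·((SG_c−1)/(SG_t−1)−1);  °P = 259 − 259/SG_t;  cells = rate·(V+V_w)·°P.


V_w = 22.9·((1.089−1)/(1.046−1)−1) = 21.4065
V_final = 22.9 + 21.4065 = 44.3065
°P = 259 − 259/1.046 = 11.3901
cells = 0.77·44.3065·11.3901

388.5834 billion cells


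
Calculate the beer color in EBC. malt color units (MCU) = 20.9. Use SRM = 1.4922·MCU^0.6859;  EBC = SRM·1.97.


SRM = 1.4922·20.9^0.6859 = 12.0037
EBC = 12.0037·1.97

23.6473 EBC


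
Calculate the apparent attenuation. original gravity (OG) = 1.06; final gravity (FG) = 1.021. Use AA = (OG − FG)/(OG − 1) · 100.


AA = (1.06 − 1.021)/(1.06 − 1) · 100

65.0000 %


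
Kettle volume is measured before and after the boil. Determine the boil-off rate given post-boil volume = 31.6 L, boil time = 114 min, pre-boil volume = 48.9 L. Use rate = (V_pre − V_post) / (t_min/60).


rate = (48.9 − 31.6) / (114/60)

9.1053 L/hr


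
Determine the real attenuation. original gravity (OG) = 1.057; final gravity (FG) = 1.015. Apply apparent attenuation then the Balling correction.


AA = (OG−FG)/(OG−1)·100;  RA = AA·0.8192
AA = (1.057 − 1.015)/(1.057 − 1)·100 = 73.6842
RA = 73.6842·0.8192

60.3621 %


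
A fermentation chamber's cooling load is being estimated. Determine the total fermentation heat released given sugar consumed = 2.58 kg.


Q = m_sugar · 590 kJ/kg
Q = 2.58 · 590

1522.2000 kJ
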